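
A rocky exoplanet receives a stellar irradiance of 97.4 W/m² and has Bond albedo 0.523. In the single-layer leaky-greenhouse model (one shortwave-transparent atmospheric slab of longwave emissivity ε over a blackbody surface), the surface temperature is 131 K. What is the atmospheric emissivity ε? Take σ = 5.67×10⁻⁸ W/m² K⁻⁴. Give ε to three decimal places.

0.609

First, T_e = [97.40·(1−0.523)/(4σ)]^(1/4) = 119.6 K.
T_s⁴ = T_e⁴·2/(2−ε) → ε = 2 − 2(T_e/T_s)⁴ = 2 − 2·(119.6/131)⁴ = 0.6088.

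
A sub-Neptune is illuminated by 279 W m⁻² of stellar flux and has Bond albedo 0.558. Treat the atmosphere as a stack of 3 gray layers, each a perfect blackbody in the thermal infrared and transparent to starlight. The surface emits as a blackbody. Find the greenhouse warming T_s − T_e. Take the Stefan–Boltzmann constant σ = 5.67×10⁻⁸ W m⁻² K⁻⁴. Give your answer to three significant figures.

63.3 kelvin

OLR = S(1−α)/4 = 30.83 W m⁻²; the top layer radiates at T_e = 152.7 K.
T_s = (N+1)^(1/4)·T_e = 216.0 K.
Warming: T_s − T_e = 63.25 K.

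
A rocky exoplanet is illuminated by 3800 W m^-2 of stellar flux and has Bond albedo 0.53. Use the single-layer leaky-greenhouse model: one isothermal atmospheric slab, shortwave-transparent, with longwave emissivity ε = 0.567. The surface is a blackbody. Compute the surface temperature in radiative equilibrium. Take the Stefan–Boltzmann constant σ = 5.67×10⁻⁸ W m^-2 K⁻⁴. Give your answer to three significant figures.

The planet radiates to space at T_e = [S(1−α)/(4σ)]^(1/4) = 297.9 K.
For a single slab of emissivity ε, T_s⁴ = 2T_e⁴/(2−ε); thus T_s = 297.9·(1.396)^(1/4) = 323.8 K.

324 kelvin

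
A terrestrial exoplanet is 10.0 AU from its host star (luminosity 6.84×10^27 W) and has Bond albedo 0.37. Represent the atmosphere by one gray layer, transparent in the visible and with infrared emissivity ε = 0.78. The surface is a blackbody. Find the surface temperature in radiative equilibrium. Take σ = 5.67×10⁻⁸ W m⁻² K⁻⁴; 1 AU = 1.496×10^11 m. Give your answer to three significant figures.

182 K

Orbital distance: d = 10.0 AU = 1.496×10^12 m.
Spreading L over a sphere of radius d: S = 6.84×10^27/(4π·1.50×10^12²) = 243.2 W m⁻².
At the top of the atmosphere, σT_e⁴ = S(1−α)/4 = 38.31 W m⁻², giving T_e = 161.2 K.
For a single slab of emissivity ε, T_s⁴ = 2T_e⁴/(2−ε); thus T_s = 161.2·(1.639)^(1/4) = 182.4 K.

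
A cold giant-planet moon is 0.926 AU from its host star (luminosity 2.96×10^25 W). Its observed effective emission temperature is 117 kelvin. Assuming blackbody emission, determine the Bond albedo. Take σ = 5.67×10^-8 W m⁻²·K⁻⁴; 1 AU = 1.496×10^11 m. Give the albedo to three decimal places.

Orbital distance: d = 0.926 AU = 1.385×10^11 m.
S = L/(4πd²) = 122.7 W m⁻².
Rearranging the radiative balance, α = 1 − 4σT⁴/S.
4σT⁴ = 4·5.67×10⁻⁸·(117)⁴ = 42.50 W m⁻².
Hence α = 1 − 42.50/122.7 = 0.6537.

0.654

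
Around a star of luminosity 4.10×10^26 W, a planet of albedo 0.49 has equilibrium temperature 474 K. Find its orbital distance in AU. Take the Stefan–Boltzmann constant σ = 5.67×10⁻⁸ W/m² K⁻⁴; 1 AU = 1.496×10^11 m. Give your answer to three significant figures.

0.255 AU

The flux needed for this T is 4σT⁴/(1−0.49) = 22450 W/m².
From L = 4πd²S, d = √(4.10×10^26/(4π·22450)) = 3.812×10^10 m = 0.2548 AU.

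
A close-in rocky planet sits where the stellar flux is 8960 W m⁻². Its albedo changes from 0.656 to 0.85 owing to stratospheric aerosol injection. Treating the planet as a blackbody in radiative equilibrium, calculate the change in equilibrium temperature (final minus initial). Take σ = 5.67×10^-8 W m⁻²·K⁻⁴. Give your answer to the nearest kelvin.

Before: T₁ = [8960·0.344/(4σ)]^(1/4) = 341.4 K.
After:  T₂ = [8960·0.15/(4σ)]^(1/4) = 277.5 K.
Change: 277.5 − 341.4 = -63.98 K.

-64 K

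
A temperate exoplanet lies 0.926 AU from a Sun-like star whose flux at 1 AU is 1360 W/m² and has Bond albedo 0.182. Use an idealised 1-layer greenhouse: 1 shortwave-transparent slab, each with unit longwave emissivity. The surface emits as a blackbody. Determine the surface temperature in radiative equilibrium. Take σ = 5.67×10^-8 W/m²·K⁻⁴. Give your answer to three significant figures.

Irradiance scales as 1/d², so S = 1360 W/m² × (1/0.926)² = 1586 W/m².
Top-of-atmosphere balance: σT_e⁴ = S(1−α)/4 = 324.3 W/m² → T_e = 275.0 K.
With N = 1 opaque layers, T_s = (N+1)^(1/4)·T_e = 2^(1/4)·275.0 = 327.1 K.

327 K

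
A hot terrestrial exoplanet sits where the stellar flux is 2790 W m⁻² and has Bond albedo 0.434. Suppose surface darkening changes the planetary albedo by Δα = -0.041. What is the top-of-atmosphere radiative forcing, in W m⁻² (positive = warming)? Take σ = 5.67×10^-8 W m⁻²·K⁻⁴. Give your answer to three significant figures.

28.6 W m⁻²

ΔF = −(S/4)Δα = −(2790/4)×(-0.041) = 28.60 W m⁻².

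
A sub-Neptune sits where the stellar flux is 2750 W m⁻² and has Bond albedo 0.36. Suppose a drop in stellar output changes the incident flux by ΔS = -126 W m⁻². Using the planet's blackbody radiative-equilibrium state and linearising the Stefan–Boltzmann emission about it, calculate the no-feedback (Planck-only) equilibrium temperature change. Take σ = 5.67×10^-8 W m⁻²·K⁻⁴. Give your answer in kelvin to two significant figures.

-3.4 K

The baseline emission temperature is T_e = 296.8 K.
TOA radiative forcing: ΔF = (1−α)ΔS/4 = 0.64·(-126)/4 = -20.16 W m⁻².
Linearising σT⁴ gives d(σT⁴)/dT = 4σT_e³ = 5.930 W m⁻² per K.
ΔT₀ = ΔF/λ_P = -20.16/5.930 = -3.40 K.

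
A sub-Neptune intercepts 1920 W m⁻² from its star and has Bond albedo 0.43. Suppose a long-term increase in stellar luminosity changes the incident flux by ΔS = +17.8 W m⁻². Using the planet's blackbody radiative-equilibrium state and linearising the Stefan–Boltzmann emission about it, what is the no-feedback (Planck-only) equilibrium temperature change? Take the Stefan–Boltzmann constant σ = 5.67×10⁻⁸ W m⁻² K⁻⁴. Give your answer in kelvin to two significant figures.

Unperturbed T_e = [1920·(1−0.43)/(4σ)]^¼ = 263.6 K.
ΔF = Δ[S(1−α)]/4 = (1−0.43)·+17.8/4 = 2.537 W m⁻².
Planck response: λ_P = 4σT_e³ = 4·5.67×10⁻⁸·(263.6)³ = 4.152 W m⁻²/K.
So ΔT₀ = 2.537/4.152 = 0.611 K.

0.61 kelvin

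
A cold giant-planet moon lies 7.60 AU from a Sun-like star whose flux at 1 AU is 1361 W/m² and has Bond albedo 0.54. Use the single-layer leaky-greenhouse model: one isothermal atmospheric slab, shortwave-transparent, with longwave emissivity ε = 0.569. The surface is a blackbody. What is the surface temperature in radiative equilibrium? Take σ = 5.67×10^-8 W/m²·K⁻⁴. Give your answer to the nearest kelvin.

90 K

Flux at the orbit: S = 1361/(7.60)² = 23.56 W/m².
The planet radiates to space at T_e = [S(1−α)/(4σ)]^(1/4) = 83.15 K.
Surface balance with a leaky layer gives σT_s⁴ = σT_e⁴·2/(2−ε), so T_s = T_e·[2/(2−0.569)]^(1/4) = 90.40 K.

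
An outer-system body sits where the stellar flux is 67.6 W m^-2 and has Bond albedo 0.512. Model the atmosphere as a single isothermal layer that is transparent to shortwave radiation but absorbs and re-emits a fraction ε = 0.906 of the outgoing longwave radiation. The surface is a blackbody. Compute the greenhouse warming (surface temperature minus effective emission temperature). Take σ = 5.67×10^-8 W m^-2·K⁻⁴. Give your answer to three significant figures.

17.9 K

Effective emission temperature (TOA balance): σT_e⁴ = S(1−α)/4 = 8.247 W m^-2 → T_e = 109.8 K.
Surface balance with a leaky layer gives σT_s⁴ = σT_e⁴·2/(2−ε), so T_s = T_e·[2/(2−0.906)]^(1/4) = 127.7 K.
T_s − T_e = 127.7 − 109.8 = 17.88 K.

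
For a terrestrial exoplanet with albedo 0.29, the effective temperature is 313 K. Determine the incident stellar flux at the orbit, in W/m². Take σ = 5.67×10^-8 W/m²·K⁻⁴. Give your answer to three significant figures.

From S(1−α)/4 = σT⁴: S = 4σT⁴/(1−α).
The emitted flux is σT⁴ = 544.2 W/m².
S = 4·544.2/0.71 = 3066 W/m².

3070 W/m²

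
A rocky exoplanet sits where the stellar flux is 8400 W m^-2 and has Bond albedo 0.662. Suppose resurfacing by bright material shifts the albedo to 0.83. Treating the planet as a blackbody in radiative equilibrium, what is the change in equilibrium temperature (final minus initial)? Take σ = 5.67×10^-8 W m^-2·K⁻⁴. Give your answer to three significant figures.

With α = 0.662, T₁ = 334.5 K.
After:  T₂ = [8400·0.17/(4σ)]^(1/4) = 281.7 K.
ΔT = T₂ − T₁ = -52.80 K.

-52.8 K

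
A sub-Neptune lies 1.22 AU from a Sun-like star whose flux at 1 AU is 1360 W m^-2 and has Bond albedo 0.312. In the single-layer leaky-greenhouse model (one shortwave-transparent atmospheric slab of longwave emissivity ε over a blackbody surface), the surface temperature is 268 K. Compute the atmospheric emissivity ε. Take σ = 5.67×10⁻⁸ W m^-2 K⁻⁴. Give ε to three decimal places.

Irradiance scales as 1/d², so S = 1360 W m^-2 × (1/1.22)² = 913.7 W m^-2.
Effective temperature: T_e = [S(1−α)/(4σ)]^(1/4) = 229.5 K.
Since (2−ε)/2 = (T_e/T_s)⁴ = 0.5373, ε = 0.9254.

0.925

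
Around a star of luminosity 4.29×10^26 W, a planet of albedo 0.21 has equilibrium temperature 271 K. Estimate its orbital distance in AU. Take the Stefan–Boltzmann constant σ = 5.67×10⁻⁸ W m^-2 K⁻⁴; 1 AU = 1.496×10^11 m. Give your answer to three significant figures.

0.993 AU

Required flux: S = 4σT⁴/(1−α) = 1548 W m^-2.
S = L/(4πd²) → d = √(L/4πS) = √(4.29×10^26/(4π·1548)) = 1.485×10^11 m = 0.9925 AU.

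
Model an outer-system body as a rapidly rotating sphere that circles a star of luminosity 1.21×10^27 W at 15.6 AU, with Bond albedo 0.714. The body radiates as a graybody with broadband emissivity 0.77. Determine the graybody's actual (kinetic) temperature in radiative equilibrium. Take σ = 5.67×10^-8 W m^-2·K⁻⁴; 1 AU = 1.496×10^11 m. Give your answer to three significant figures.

d = 15.6 × 1.496×10^11 m = 2.334×10^12 m.
S = L/(4πd²) = 17.68 W m^-2.
Averaging over the sphere, the absorbed flux is S(1−α)/4 = 1.264 W m^-2.
Radiative balance εσT⁴ = 1.264 gives T = [1.264/(0.77·σ)]^(1/4) = 73.35 K.

73.4 K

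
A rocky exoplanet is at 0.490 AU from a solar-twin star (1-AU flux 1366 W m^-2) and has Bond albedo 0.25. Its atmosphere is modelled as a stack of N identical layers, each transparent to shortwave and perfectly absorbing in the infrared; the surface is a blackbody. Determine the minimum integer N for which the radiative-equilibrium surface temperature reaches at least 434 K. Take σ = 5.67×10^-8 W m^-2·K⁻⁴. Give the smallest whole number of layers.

1

Irradiance scales as 1/d², so S = 1366 W m^-2 × (1/0.490)² = 5689 W m^-2.
The effective emission temperature is T_e = [S(1−α)/(4σ)]^¼ = 370.4 K.
Need (N+1)T_e⁴ ≥ T_s⁴, i.e. N+1 ≥ (434/370.4)⁴ = 1.886.
So N ≥ 0.886; the smallest integer is N = 1.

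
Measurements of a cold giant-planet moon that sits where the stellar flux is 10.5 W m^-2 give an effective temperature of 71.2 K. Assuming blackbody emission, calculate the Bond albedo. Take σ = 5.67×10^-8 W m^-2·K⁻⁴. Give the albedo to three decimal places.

0.445

Energy balance: S(1−α)/4 = σT⁴, so 1−α = 4σT⁴/S.
σT⁴ = 1.457 W m^-2, so 4σT⁴ = 5.829 W m^-2.
Hence α = 1 − 5.829/10.50 = 0.4449.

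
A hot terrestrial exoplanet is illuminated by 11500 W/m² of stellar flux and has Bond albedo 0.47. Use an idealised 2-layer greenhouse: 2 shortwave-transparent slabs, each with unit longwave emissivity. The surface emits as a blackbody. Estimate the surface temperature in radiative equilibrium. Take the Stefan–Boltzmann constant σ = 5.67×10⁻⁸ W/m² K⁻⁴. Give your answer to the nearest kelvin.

533 K

The effective emission temperature is T_e = [S(1−α)/(4σ)]^¼ = 404.9 K.
Layer-by-layer balance gives σT_s⁴ = (N+1)σT_e⁴, so T_s = 3^¼·404.9 = 532.9 K.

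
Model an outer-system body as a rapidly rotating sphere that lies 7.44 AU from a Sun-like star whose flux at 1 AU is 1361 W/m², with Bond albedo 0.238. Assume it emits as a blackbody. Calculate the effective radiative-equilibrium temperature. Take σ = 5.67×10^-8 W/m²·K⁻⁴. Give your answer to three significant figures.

By the inverse-square law, S = 1361/7.44² = 24.59 W/m².
Averaging over the sphere, the absorbed flux is S(1−α)/4 = 4.684 W/m².
Balancing against σT⁴: T = (4.684/5.67×10⁻⁸)^(1/4) = 95.34 K.

95.3 K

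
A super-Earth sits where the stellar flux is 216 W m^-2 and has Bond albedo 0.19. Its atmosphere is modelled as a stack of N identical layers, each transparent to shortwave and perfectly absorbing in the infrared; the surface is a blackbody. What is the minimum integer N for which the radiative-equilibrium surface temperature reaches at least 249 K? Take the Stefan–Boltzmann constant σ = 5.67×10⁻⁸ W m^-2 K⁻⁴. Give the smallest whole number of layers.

Top-of-atmosphere balance: σT_e⁴ = S(1−α)/4 = 43.74 W m^-2 → T_e = 166.7 K.
T_s = (N+1)^(1/4)·T_e ≥ 249 K requires N+1 ≥ (T_s/T_e)⁴ = (249/166.7)⁴ = 4.983.
So N ≥ 3.983; the smallest integer is N = 4.

4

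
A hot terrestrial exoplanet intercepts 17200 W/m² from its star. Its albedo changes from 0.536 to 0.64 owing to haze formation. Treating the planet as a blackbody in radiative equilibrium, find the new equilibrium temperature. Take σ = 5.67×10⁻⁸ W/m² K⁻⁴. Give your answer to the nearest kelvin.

406 K

New equilibrium: T₂ = [(1−0.64)·17200/(4σ)]^(1/4) = 406.5 K.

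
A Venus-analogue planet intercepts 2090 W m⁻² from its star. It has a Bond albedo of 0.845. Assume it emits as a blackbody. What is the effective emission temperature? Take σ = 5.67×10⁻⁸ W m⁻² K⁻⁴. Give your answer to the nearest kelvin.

Absorbed flux (global mean): S(1−α)/4 = 2090·0.155/4 = 80.99 W m⁻².
Set σT⁴ = 80.99 → T = (80.99/σ)^(1/4) = 194.4 K.

194 K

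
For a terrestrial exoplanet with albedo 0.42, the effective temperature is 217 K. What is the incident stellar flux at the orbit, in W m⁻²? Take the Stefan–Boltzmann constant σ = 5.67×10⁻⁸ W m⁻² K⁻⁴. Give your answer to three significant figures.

867 W m⁻²

Invert the energy balance for S: S = 4σT⁴/(1−α).
The emitted flux is σT⁴ = 125.7 W m⁻².
S = 4·125.7/0.58 = 867.1 W m⁻².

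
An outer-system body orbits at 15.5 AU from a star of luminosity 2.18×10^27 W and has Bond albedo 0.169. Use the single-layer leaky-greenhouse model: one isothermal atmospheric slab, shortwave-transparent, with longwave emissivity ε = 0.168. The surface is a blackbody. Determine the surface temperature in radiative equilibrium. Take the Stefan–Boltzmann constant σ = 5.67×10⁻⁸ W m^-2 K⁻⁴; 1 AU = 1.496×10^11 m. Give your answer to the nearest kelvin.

Orbital distance: d = 15.5 AU = 2.319×10^12 m.
Spreading L over a sphere of radius d: S = 2.18×10^27/(4π·2.32×10^12²) = 32.26 W m^-2.
At the top of the atmosphere, σT_e⁴ = S(1−α)/4 = 6.703 W m^-2, giving T_e = 104.3 K.
Surface balance with a leaky layer gives σT_s⁴ = σT_e⁴·2/(2−ε), so T_s = T_e·[2/(2−0.168)]^(1/4) = 106.6 K.

107 kelvin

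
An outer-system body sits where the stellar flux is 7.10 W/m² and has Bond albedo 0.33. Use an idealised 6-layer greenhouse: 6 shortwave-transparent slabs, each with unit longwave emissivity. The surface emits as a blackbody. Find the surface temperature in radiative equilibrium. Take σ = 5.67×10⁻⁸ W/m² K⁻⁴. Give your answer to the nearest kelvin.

110 K

The effective emission temperature is T_e = [S(1−α)/(4σ)]^¼ = 67.67 K.
For an N-layer opaque stack, T_s⁴ = (N+1)T_e⁴, hence T_s = (7)^(1/4)×67.67 K = 110.1 K.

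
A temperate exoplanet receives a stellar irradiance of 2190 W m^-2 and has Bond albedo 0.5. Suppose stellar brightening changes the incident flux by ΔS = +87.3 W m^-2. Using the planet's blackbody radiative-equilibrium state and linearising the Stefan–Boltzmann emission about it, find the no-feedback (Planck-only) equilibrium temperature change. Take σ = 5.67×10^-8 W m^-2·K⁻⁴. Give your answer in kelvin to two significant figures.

The baseline emission temperature is T_e = 263.6 K.
TOA radiative forcing: ΔF = (1−α)ΔS/4 = 0.5·(+87.3)/4 = 10.91 W m^-2.
The Planck feedback parameter is 4σT_e³ = 4.154 W m^-2/K.
So ΔT₀ = 10.91/4.154 = 2.63 K.

2.6 kelvin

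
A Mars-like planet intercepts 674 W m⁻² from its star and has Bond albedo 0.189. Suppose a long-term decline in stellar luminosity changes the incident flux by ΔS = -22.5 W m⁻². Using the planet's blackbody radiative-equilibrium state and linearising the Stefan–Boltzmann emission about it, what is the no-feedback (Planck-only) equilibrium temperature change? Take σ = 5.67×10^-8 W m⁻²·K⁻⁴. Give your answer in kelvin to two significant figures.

The baseline emission temperature is T_e = 221.6 K.
ΔF = Δ[S(1−α)]/4 = (1−0.189)·-22.5/4 = -4.562 W m⁻².
Linearising σT⁴ gives d(σT⁴)/dT = 4σT_e³ = 2.467 W m⁻² per K.
Hence the no-feedback warming is ΔF/(4σT_e³) = -1.85 K.

-1.8 kelvin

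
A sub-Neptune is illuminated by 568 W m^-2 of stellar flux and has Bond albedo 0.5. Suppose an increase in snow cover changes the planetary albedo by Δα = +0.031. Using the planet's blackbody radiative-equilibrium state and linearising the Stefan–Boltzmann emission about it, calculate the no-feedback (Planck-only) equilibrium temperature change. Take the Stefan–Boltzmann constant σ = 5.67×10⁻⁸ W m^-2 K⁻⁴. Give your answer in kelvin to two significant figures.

-2.9 K

The baseline emission temperature is T_e = 188.1 K.
The change in absorbed flux is Δ[S(1−α)/4] = −SΔα/4 = -4.402 W m^-2.
The Planck feedback parameter is 4σT_e³ = 1.510 W m^-2/K.
Hence the no-feedback warming is ΔF/(4σT_e³) = -2.92 K.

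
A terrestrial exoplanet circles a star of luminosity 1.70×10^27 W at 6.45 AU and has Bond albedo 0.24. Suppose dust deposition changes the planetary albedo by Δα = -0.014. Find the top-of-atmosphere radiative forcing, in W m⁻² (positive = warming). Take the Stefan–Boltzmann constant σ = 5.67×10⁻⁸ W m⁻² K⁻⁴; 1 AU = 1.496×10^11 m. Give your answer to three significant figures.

0.509 W m⁻²

Orbital distance: d = 6.45 AU = 9.649×10^11 m.
Spreading L over a sphere of radius d: S = 1.70×10^27/(4π·9.65×10^11²) = 145.3 W m⁻².
The change in absorbed flux is Δ[S(1−α)/4] = −SΔα/4 = 0.5085 W m⁻².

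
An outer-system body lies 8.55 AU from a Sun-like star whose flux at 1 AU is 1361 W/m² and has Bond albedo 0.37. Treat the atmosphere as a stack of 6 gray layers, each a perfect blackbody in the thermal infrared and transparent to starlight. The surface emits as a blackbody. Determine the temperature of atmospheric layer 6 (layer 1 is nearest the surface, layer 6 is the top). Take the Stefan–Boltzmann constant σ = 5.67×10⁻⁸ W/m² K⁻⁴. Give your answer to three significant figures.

84.8 kelvin

Flux at the orbit: S = 1361/(8.55)² = 18.62 W/m².
OLR = S(1−α)/4 = 2.932 W/m²; the top layer radiates at T_e = 84.80 K.
The net upward flux σT_e⁴ is constant between every pair of levels, so T_k⁴ = (N+1−k)T_e⁴.
T_6 = (1)^(1/4)·84.80 = 84.80 K.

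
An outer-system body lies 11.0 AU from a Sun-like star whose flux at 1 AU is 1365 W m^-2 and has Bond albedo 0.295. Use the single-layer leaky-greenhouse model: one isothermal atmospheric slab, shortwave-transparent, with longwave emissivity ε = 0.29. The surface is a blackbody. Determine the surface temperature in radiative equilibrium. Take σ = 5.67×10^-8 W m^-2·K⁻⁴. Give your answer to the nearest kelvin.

Irradiance scales as 1/d², so S = 1365 W m^-2 × (1/11.0)² = 11.28 W m^-2.
At the top of the atmosphere, σT_e⁴ = S(1−α)/4 = 1.988 W m^-2, giving T_e = 76.95 K.
The surface balance (absorbed SW + ε·downward IR = σT_s⁴) with T_a⁴ = T_s⁴/2 reduces to T_s = T_e·[2/(2−ε)]^¼ = 80.03 K.

80 kelvin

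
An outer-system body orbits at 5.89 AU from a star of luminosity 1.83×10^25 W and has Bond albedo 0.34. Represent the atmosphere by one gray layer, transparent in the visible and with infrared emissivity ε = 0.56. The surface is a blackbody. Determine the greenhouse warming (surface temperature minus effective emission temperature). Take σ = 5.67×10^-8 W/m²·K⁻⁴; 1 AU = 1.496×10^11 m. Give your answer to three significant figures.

Orbital distance: d = 5.89 AU = 8.811×10^11 m.
Flux at the orbit: S = L/(4πd²) = 1.83×10^25/(4π·(8.81×10^11)²) = 1.876 W/m².
Effective emission temperature (TOA balance): σT_e⁴ = S(1−α)/4 = 0.3095 W/m² → T_e = 48.34 K.
For a single slab of emissivity ε, T_s⁴ = 2T_e⁴/(2−ε); thus T_s = 48.34·(1.389)^(1/4) = 52.47 K.
The atmosphere warms the surface by 4.137 K.

4.14 K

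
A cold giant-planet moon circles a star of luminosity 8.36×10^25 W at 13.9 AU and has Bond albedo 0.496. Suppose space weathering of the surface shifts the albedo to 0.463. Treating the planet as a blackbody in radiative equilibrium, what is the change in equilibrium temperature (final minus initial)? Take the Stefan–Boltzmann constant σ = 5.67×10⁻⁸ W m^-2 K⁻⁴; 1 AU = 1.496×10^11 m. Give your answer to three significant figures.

0.687 K

Orbital distance: d = 13.9 AU = 2.079×10^12 m.
Flux at the orbit: S = L/(4πd²) = 8.36×10^25/(4π·(2.08×10^12)²) = 1.539 W m^-2.
With α = 0.496, T₁ = 43.00 K.
With α = 0.463, T₂ = 43.69 K.
Change: 43.69 − 43.00 = 0.6872 K.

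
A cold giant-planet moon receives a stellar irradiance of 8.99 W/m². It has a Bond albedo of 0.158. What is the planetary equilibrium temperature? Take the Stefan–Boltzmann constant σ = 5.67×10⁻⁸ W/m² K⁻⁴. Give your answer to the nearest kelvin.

Absorbed flux (global mean): S(1−α)/4 = 8.990·0.842/4 = 1.892 W/m².
Set σT⁴ = 1.892 → T = (1.892/σ)^(1/4) = 76.01 K.

76 K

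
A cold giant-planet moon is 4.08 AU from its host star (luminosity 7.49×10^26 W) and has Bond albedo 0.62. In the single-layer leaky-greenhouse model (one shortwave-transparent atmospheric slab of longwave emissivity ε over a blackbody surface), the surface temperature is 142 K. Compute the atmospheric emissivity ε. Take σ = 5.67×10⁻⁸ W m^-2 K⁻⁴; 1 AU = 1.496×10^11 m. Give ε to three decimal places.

0.681

d = 4.08 × 1.496×10^11 m = 6.104×10^11 m.
Flux at the orbit: S = L/(4πd²) = 7.49×10^26/(4π·(6.10×10^11)²) = 160.0 W m^-2.
TOA balance gives T_e = 128.0 K.
T_s⁴ = T_e⁴·2/(2−ε) → ε = 2 − 2(T_e/T_s)⁴ = 2 − 2·(128.0/142)⁴ = 0.6814.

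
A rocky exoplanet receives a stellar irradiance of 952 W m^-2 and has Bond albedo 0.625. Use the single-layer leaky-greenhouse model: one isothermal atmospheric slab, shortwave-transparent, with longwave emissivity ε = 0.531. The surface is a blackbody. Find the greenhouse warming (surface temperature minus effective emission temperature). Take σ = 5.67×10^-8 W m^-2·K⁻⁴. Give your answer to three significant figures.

16.0 K

At the top of the atmosphere, σT_e⁴ = S(1−α)/4 = 89.25 W m^-2, giving T_e = 199.2 K.
For a single slab of emissivity ε, T_s⁴ = 2T_e⁴/(2−ε); thus T_s = 199.2·(1.361)^(1/4) = 215.2 K.
T_s − T_e = 215.2 − 199.2 = 15.97 K.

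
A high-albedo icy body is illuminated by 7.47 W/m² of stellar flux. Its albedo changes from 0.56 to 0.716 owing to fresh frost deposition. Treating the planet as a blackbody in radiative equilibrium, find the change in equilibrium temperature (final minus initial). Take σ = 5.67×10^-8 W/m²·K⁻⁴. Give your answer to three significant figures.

-6.40 K

Before: T₁ = [7.470·0.44/(4σ)]^(1/4) = 61.70 K.
Final:   T₂ = [S(1−0.716)/(4σ)]^(1/4) = 55.30 K.
ΔT = T₂ − T₁ = -6.397 K.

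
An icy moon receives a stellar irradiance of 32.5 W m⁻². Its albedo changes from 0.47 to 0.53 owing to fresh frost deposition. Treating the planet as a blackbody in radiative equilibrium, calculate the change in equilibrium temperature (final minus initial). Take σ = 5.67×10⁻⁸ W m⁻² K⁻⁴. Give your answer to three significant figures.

With α = 0.47, T₁ = 93.35 K.
With α = 0.53, T₂ = 90.59 K.
ΔT = T₂ − T₁ = -2.762 K.

-2.76 K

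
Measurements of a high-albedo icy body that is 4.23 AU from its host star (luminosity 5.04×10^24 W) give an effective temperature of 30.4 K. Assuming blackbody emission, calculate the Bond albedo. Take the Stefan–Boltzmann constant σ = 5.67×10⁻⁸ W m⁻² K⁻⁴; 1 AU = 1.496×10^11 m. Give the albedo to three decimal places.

0.807

Orbital distance: d = 4.23 AU = 6.328×10^11 m.
Flux at the orbit: S = L/(4πd²) = 5.04×10^24/(4π·(6.33×10^11)²) = 1.002 W m⁻².
Rearranging the radiative balance, α = 1 − 4σT⁴/S.
4σT⁴ = 4·5.67×10⁻⁸·(30.4)⁴ = 0.1937 W m⁻².
Hence α = 1 − 0.1937/1.002 = 0.8066.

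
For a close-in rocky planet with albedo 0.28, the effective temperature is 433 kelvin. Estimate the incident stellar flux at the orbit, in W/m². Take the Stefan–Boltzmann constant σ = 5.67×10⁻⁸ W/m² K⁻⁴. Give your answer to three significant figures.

From S(1−α)/4 = σT⁴: S = 4σT⁴/(1−α).
σT⁴ = 5.67×10⁻⁸·(433)⁴ = 1993 W/m².
S = 4·1993/0.72 = 11070 W/m².

11100 W/m²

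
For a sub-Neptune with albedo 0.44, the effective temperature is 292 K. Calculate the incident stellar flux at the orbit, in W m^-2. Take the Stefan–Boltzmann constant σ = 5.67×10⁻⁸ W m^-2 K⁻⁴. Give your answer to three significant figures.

From S(1−α)/4 = σT⁴: S = 4σT⁴/(1−α).
σT⁴ = 5.67×10⁻⁸·(292)⁴ = 412.2 W m^-2.
S = 4·412.2/0.56 = 2944 W m^-2.

2940 W m^-2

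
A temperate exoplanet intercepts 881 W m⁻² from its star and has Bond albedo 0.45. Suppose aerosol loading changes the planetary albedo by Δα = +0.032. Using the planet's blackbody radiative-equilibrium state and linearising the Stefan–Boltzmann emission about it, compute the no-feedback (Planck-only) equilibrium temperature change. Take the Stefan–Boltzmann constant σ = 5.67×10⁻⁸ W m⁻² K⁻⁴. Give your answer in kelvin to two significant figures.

-3.1 K

Unperturbed T_e = [881.0·(1−0.45)/(4σ)]^¼ = 215.0 K.
ΔF = −(S/4)Δα = −(881.0/4)×(+0.032) = -7.048 W m⁻².
Linearising σT⁴ gives d(σT⁴)/dT = 4σT_e³ = 2.254 W m⁻² per K.
ΔT₀ = ΔF/λ_P = -7.048/2.254 = -3.13 K.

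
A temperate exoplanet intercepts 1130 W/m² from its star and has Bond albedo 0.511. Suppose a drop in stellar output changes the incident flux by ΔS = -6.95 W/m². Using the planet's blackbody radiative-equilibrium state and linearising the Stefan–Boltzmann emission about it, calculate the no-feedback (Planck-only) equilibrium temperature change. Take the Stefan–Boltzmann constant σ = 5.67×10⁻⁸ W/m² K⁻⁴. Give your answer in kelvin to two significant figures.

Reference equilibrium: T_e = [S(1−α)/(4σ)]^(1/4) = 222.2 K.
ΔF = Δ[S(1−α)]/4 = (1−0.511)·-6.95/4 = -0.8496 W/m².
The Planck feedback parameter is 4σT_e³ = 2.487 W/m²/K.
So ΔT₀ = -0.8496/2.487 = -0.342 K.

-0.34 K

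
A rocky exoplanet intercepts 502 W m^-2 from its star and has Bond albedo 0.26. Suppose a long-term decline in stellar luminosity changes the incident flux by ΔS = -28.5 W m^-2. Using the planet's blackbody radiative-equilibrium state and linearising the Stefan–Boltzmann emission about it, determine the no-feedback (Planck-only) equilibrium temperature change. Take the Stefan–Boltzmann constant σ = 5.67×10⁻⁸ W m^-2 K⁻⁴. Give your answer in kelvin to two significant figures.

Unperturbed T_e = [502.0·(1−0.26)/(4σ)]^¼ = 201.2 K.
TOA radiative forcing: ΔF = (1−α)ΔS/4 = 0.74·(-28.5)/4 = -5.272 W m^-2.
The Planck feedback parameter is 4σT_e³ = 1.847 W m^-2/K.
Hence the no-feedback warming is ΔF/(4σT_e³) = -2.86 K.

-2.9 K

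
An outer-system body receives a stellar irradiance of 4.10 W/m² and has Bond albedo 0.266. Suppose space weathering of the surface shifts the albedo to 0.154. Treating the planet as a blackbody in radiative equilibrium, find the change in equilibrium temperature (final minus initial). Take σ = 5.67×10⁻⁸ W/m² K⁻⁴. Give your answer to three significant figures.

2.18 K

With α = 0.266, T₁ = 60.35 K.
After:  T₂ = [4.100·0.846/(4σ)]^(1/4) = 62.54 K.
Change: 62.54 − 60.35 = 2.181 K.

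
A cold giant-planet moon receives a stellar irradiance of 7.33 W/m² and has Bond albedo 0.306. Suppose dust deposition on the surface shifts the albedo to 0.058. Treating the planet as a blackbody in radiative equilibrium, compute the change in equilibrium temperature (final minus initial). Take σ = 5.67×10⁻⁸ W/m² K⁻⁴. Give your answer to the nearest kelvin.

With α = 0.306, T₁ = 68.82 K.
With α = 0.058, T₂ = 74.28 K.
ΔT = T₂ − T₁ = 5.463 K.

5 K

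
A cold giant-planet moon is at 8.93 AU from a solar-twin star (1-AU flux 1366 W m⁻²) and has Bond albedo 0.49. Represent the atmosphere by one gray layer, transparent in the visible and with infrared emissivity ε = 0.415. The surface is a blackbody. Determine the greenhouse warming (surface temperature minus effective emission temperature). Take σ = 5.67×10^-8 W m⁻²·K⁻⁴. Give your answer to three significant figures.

4.72 K

Irradiance scales as 1/d², so S = 1366 W m⁻² × (1/8.93)² = 17.13 W m⁻².
Effective emission temperature (TOA balance): σT_e⁴ = S(1−α)/4 = 2.184 W m⁻² → T_e = 78.78 K.
For a single slab of emissivity ε, T_s⁴ = 2T_e⁴/(2−ε); thus T_s = 78.78·(1.262)^(1/4) = 83.50 K.
Greenhouse warming: T_s − T_e = 4.716 K.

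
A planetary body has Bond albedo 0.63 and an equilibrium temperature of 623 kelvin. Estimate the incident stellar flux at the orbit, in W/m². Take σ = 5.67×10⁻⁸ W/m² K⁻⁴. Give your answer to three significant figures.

92300 W/m²

Invert the energy balance for S: S = 4σT⁴/(1−α).
σT⁴ = 5.67×10⁻⁸·(623)⁴ = 8542 W/m².
So S = 4×8542/(1−0.63) = 92340 W/m².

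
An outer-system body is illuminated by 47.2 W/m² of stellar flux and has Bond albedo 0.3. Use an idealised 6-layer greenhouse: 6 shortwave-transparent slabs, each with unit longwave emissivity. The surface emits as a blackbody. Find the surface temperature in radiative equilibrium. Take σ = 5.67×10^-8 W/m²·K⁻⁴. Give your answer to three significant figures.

Top-of-atmosphere balance: σT_e⁴ = S(1−α)/4 = 8.260 W/m² → T_e = 109.9 K.
Layer-by-layer balance gives σT_s⁴ = (N+1)σT_e⁴, so T_s = 7^¼·109.9 = 178.7 K.

179 K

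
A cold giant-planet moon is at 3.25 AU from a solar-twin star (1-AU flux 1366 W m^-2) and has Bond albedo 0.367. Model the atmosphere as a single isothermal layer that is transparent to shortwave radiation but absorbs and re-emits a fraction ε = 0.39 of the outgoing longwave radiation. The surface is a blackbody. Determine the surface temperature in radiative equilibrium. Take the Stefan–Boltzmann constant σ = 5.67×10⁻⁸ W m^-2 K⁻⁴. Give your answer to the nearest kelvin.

Flux at the orbit: S = 1366/(3.25)² = 129.3 W m^-2.
At the top of the atmosphere, σT_e⁴ = S(1−α)/4 = 20.47 W m^-2, giving T_e = 137.8 K.
Surface balance with a leaky layer gives σT_s⁴ = σT_e⁴·2/(2−ε), so T_s = T_e·[2/(2−0.39)]^(1/4) = 145.5 K.

146 K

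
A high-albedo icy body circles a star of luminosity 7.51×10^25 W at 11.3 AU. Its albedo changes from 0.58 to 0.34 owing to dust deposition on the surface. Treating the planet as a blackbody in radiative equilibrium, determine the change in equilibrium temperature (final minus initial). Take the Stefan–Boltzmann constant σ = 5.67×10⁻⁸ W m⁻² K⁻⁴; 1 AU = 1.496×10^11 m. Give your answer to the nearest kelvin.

Orbital distance: d = 11.3 AU = 1.690×10^12 m.
Spreading L over a sphere of radius d: S = 7.51×10^25/(4π·1.69×10^12²) = 2.091 W m⁻².
Initial: T₁ = [S(1−0.58)/(4σ)]^(1/4) = 44.36 K.
After:  T₂ = [2.091·0.66/(4σ)]^(1/4) = 49.67 K.
Change: 49.67 − 44.36 = 5.307 K.

5 kelvin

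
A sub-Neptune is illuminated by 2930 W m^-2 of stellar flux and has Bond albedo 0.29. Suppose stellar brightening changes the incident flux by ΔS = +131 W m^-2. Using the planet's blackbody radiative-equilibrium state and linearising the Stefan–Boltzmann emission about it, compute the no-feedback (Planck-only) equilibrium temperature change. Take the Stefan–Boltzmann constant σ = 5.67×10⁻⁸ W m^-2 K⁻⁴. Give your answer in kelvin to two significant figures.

Unperturbed T_e = [2930·(1−0.29)/(4σ)]^¼ = 309.5 K.
TOA radiative forcing: ΔF = (1−α)ΔS/4 = 0.71·(+131)/4 = 23.25 W m^-2.
Linearising σT⁴ gives d(σT⁴)/dT = 4σT_e³ = 6.722 W m^-2 per K.
So ΔT₀ = 23.25/6.722 = 3.46 K.

3.5 kelvin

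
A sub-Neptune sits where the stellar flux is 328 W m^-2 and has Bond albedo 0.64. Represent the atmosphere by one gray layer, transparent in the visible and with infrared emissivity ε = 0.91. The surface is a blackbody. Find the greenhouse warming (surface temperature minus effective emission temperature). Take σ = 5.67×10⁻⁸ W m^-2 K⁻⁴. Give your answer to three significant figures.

24.8 K

At the top of the atmosphere, σT_e⁴ = S(1−α)/4 = 29.52 W m^-2, giving T_e = 151.1 K.
For a single slab of emissivity ε, T_s⁴ = 2T_e⁴/(2−ε); thus T_s = 151.1·(1.835)^(1/4) = 175.8 K.
T_s − T_e = 175.8 − 151.1 = 24.75 K.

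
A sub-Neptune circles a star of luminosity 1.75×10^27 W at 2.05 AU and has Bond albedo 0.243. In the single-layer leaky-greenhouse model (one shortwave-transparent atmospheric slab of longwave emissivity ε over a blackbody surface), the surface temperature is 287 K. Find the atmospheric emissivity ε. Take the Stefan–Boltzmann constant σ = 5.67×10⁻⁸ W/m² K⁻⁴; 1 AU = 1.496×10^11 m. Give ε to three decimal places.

0.543

Orbital distance: d = 2.05 AU = 3.067×10^11 m.
Spreading L over a sphere of radius d: S = 1.75×10^27/(4π·3.07×10^11²) = 1481 W/m².
Effective temperature: T_e = [S(1−α)/(4σ)]^(1/4) = 265.1 K.
Since (2−ε)/2 = (T_e/T_s)⁴ = 0.7284, ε = 0.5432.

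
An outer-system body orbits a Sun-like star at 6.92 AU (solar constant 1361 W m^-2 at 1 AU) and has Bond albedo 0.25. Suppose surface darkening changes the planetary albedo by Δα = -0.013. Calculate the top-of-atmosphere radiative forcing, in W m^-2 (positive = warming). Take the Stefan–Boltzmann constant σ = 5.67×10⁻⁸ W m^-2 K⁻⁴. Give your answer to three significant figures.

Flux at the orbit: S = 1361/(6.92)² = 28.42 W m^-2.
TOA radiative forcing: ΔF = −S·Δα/4 = −28.42·(-0.013)/4 = 0.09237 W m^-2.

0.0924 W m^-2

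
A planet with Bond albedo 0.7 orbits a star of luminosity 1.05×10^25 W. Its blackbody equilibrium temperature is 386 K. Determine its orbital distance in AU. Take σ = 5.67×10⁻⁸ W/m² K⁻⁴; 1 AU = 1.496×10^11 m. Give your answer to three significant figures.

The flux needed for this T is 4σT⁴/(1−0.7) = 16780 W/m².
S = L/(4πd²) → d = √(L/4πS) = √(1.05×10^25/(4π·16780)) = 7.056×10^9 m = 0.04717 AU.

0.0472 AU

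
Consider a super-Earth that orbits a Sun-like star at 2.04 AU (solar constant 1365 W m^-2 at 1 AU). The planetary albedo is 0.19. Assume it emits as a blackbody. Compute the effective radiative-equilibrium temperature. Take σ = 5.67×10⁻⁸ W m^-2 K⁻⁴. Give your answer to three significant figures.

185 kelvin

Irradiance scales as 1/d², so S = 1365 W m^-2 × (1/2.04)² = 328.0 W m^-2.
Averaging over the sphere, the absorbed flux is S(1−α)/4 = 66.42 W m^-2.
In equilibrium σT⁴ equals this, so T = 185.0 K.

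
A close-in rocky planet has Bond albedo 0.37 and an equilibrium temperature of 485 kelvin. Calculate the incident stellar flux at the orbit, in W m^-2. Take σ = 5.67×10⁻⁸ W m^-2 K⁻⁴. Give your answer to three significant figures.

19900 W m^-2

Invert the energy balance for S: S = 4σT⁴/(1−α).
The emitted flux is σT⁴ = 3137 W m^-2.
S = 4·3137/0.63 = 19920 W m^-2.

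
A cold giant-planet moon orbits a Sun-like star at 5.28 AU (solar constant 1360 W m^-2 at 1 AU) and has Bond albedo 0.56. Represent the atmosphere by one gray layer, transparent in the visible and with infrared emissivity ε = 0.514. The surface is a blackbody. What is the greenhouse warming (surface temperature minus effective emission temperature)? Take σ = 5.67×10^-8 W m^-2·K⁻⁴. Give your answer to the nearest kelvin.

Irradiance scales as 1/d², so S = 1360 W m^-2 × (1/5.28)² = 48.78 W m^-2.
The planet radiates to space at T_e = [S(1−α)/(4σ)]^(1/4) = 98.63 K.
For a single slab of emissivity ε, T_s⁴ = 2T_e⁴/(2−ε); thus T_s = 98.63·(1.346)^(1/4) = 106.2 K.
The atmosphere warms the surface by 7.604 K.

8 kelvin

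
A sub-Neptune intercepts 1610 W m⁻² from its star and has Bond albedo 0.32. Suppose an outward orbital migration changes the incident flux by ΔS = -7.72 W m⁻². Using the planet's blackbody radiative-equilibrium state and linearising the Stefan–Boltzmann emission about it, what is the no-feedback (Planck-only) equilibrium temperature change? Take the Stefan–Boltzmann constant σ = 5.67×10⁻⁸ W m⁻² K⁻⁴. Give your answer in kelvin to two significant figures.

-0.32 K

The baseline emission temperature is T_e = 263.6 K.
Only a fraction (1−α) is absorbed and it's spread over 4πR², so ΔF = (1−α)ΔS/4 = -1.312 W m⁻².
Planck response: λ_P = 4σT_e³ = 4·5.67×10⁻⁸·(263.6)³ = 4.153 W m⁻²/K.
ΔT₀ = ΔF/λ_P = -1.312/4.153 = -0.316 K.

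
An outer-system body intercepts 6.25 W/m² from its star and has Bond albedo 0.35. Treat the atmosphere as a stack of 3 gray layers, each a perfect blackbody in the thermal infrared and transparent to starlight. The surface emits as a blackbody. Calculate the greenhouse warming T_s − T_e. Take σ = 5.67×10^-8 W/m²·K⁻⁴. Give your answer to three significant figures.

26.9 K

The effective emission temperature is T_e = [S(1−α)/(4σ)]^¼ = 65.06 K.
Surface: T_s = (4)^¼·T_e = 92.00 K.
Warming: T_s − T_e = 26.95 K.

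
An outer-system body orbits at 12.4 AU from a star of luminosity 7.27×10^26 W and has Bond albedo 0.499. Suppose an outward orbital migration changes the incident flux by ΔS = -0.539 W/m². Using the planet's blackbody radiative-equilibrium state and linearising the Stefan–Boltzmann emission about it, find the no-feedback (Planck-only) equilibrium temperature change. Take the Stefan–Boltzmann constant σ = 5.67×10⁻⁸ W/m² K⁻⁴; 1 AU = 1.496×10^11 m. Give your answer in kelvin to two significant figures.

-0.63 K

d = 12.4 × 1.496×10^11 m = 1.855×10^12 m.
Spreading L over a sphere of radius d: S = 7.27×10^26/(4π·1.86×10^12²) = 16.81 W/m².
Reference equilibrium: T_e = [S(1−α)/(4σ)]^(1/4) = 78.06 K.
Only a fraction (1−α) is absorbed and it's spread over 4πR², so ΔF = (1−α)ΔS/4 = -0.06751 W/m².
The Planck feedback parameter is 4σT_e³ = 0.1079 W/m²/K.
So ΔT₀ = -0.06751/0.1079 = -0.626 K.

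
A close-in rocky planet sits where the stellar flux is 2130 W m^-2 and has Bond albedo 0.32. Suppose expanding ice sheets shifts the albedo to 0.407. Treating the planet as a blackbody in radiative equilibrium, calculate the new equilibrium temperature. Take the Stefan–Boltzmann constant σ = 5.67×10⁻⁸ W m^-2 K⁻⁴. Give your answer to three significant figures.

273 K

With the new albedo, S(1−α₂)/4 = 315.8 W m^-2, so T₂ = 273.2 K.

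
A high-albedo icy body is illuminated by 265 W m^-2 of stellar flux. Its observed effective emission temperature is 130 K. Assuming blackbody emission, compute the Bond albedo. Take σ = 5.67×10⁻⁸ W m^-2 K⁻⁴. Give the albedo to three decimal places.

Rearranging the radiative balance, α = 1 − 4σT⁴/S.
4σT⁴ = 4·5.67×10⁻⁸·(130)⁴ = 64.78 W m^-2.
Hence α = 1 − 64.78/265.0 = 0.7556.

0.756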